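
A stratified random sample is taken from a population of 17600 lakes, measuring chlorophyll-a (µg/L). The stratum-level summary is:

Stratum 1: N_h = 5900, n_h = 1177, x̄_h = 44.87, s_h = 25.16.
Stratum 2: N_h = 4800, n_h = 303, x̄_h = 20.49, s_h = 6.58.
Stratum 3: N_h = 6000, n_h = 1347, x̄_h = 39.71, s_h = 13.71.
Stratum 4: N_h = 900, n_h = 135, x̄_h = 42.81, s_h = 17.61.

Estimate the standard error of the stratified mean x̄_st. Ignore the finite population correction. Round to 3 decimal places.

SE(x̄_st) ≈ 0.305

V̂(x̄_st) = Σ W_h² s_h²/n_h, with W_h = N_h/N and N = 17600:
  stratum 1: (5900/17600)²·25.16²/1177 = 0.0604399
  stratum 2: (4800/17600)²·6.58²/303 = 0.0106284
  stratum 3: (6000/17600)²·13.71²/1347 = 0.0162175
  stratum 4: (900/17600)²·17.61²/135 = 0.00600682
V̂(x̄_st) = 0.0932926
SE(x̄_st) = √0.0932926 = 0.305438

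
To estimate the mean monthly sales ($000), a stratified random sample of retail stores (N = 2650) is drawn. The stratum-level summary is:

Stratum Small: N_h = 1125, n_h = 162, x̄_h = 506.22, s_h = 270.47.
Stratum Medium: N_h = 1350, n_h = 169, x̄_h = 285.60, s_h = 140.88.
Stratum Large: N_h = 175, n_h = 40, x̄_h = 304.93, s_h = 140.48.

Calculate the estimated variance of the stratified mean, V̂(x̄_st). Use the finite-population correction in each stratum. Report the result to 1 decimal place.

V̂(x̄_st) = Σ W_h² (1 − n_h/N_h) s_h²/n_h, with W_h = N_h/N and N = 2650:
  stratum Small: (1125/2650)²·(1 − 162/1125)·270.47²/162 = 69.6643
  stratum Medium: (1350/2650)²·(1 − 169/1350)·140.88²/169 = 26.6627
  stratum Large: (175/2650)²·(1 − 40/175)·140.48²/40 = 1.65977
V̂(x̄_st) = 97.9868

V̂(x̄_st) ≈ 98.0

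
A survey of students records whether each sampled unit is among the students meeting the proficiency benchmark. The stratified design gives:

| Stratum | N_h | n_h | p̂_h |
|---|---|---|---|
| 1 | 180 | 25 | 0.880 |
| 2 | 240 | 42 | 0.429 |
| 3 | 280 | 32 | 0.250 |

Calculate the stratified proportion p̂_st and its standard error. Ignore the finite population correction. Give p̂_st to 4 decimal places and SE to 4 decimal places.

N = 700; stratum weights W_h = N_h/N.
p̂_st = Σ W_h p̂_h = (180·0.880 + 240·0.429 + 280·0.250)/700 = 0.47337
V̂(p̂_st) = Σ W_h² p̂_h(1−p̂_h)/(n_h−1):
  stratum 1: (180/700)²·0.880·0.120/24 = 0.000290939
  stratum 2: (240/700)²·0.429·0.571/41 = 0.000702321
  stratum 3: (280/700)²·0.250·0.750/31 = 0.000967742
V̂(p̂_st) = 0.001961; SE = √V̂ = 0.0442832

p̂_st ≈ 0.4734, SE ≈ 0.0443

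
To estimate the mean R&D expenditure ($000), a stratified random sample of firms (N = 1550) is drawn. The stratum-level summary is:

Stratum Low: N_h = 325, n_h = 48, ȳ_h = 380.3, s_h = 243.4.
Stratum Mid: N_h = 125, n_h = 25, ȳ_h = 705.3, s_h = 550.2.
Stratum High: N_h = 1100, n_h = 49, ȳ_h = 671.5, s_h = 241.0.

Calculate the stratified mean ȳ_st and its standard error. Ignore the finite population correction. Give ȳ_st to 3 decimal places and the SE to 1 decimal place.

ȳ_st = Σ W_h ȳ_h = (325·380.3 + 125·705.3 + 1100·671.5)/1550 = 613.16774
V̂(ȳ_st) = Σ W_h² s_h²/n_h, with W_h = N_h/N and N = 1550:
  stratum Low: (325/1550)²·243.4²/48 = 54.2629
  stratum Mid: (125/1550)²·550.2²/25 = 78.7513
  stratum High: (1100/1550)²·241.0²/49 = 596.98
V̂(ȳ_st) = 729.995
SE(ȳ_st) = √729.995 = 27.0184

ȳ_st ≈ 613.168, SE ≈ 27.0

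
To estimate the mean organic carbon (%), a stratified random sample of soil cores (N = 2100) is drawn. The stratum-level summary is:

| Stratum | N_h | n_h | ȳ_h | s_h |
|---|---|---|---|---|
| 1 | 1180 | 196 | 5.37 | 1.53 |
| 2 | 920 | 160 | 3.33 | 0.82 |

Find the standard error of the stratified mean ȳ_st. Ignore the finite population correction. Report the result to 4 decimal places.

V̂(ȳ_st) = Σ W_h² s_h²/n_h, with W_h = N_h/N and N = 2100:
  stratum 1: (1180/2100)²·1.53²/196 = 0.00377096
  stratum 2: (920/2100)²·0.82²/160 = 0.000806575
V̂(ȳ_st) = 0.00457754
SE(ȳ_st) = √0.00457754 = 0.0676575

SE(ȳ_st) ≈ 0.0677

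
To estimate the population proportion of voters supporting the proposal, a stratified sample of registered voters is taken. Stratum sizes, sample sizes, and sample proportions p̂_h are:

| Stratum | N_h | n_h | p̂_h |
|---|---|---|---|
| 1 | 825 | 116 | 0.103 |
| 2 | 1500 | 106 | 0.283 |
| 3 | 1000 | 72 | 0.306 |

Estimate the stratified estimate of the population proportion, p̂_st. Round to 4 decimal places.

p̂_st ≈ 0.2453

N = 3325; stratum weights W_h = N_h/N.
p̂_st = Σ W_h p̂_h = (825·0.103 + 1500·0.283 + 1000·0.306)/3325 = 0.24526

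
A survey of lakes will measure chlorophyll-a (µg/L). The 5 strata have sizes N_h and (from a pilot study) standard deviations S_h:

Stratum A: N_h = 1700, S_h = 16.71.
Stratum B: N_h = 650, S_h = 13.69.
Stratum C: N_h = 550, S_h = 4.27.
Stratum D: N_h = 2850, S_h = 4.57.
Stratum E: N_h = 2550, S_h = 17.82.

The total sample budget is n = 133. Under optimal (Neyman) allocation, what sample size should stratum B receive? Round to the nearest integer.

12

Neyman allocation: n_h = n · N_h S_h / Σ N_i S_i, with n = 133.
  stratum A: N_h·S_h = 1700·16.71 = 28407.00
  stratum B: N_h·S_h = 650·13.69 = 8898.50
  stratum C: N_h·S_h = 550·4.27 = 2348.50
  stratum D: N_h·S_h = 2850·4.57 = 13024.50
  stratum E: N_h·S_h = 2550·17.82 = 45441.00
Σ N_h S_h = 98119.50
n for stratum B = 133·8898.50/98119.50 = 12.062 → 12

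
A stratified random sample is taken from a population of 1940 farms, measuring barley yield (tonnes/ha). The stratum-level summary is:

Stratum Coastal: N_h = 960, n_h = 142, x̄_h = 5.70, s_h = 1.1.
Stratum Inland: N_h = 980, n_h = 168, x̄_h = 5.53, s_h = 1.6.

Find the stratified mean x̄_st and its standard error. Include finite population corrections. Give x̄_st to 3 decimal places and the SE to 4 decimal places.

x̄_st ≈ 5.614, SE ≈ 0.0707

x̄_st = Σ W_h x̄_h = (960·5.70 + 980·5.53)/1940 = 5.61412
V̂(x̄_st) = Σ W_h² (1 − n_h/N_h) s_h²/n_h, with W_h = N_h/N and N = 1940:
  stratum Coastal: (960/1940)²·(1 − 142/960)·1.1²/142 = 0.00177794
  stratum Inland: (980/1940)²·(1 − 168/980)·1.6²/168 = 0.00322188
V̂(x̄_st) = 0.00499982
SE(x̄_st) = √0.00499982 = 0.0707094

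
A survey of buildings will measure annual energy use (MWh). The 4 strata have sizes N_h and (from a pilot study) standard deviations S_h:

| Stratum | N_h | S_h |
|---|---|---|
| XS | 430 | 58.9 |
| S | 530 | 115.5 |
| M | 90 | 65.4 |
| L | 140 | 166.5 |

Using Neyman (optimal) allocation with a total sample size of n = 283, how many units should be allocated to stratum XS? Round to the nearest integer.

Neyman allocation: n_h = n · N_h S_h / Σ N_i S_i, with n = 283.
  stratum XS: N_h·S_h = 430·58.9 = 25327.00
  stratum S: N_h·S_h = 530·115.5 = 61215.00
  stratum M: N_h·S_h = 90·65.4 = 5886.00
  stratum L: N_h·S_h = 140·166.5 = 23310.00
Σ N_h S_h = 115738.00
n for stratum XS = 283·25327.00/115738.00 = 61.929 → 62

62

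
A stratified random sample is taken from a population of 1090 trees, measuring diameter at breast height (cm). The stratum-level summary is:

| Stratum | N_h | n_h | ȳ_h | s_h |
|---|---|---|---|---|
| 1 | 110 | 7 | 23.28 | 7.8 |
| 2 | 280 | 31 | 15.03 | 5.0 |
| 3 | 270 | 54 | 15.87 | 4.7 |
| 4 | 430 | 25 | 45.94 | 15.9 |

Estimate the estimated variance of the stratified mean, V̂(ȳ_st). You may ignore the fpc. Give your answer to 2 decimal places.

V̂(ȳ_st) = Σ W_h² s_h²/n_h, with W_h = N_h/N and N = 1090:
  stratum 1: (110/1090)²·7.8²/7 = 0.0885164
  stratum 2: (280/1090)²·5.0²/31 = 0.0532159
  stratum 3: (270/1090)²·4.7²/54 = 0.0251002
  stratum 4: (430/1090)²·15.9²/25 = 1.57376
V̂(ȳ_st) = 1.74059

V̂(ȳ_st) ≈ 1.74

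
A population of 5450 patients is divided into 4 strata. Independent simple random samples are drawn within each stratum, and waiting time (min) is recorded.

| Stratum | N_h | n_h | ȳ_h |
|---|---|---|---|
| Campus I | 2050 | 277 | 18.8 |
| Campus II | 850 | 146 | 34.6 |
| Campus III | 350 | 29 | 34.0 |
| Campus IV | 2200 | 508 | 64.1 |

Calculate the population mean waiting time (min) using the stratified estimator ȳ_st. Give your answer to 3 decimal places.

ȳ_st ≈ 40.527

N = Σ N_h = 5450. Stratum weights W_h = N_h/N.
ȳ_st = (2050·18.8 + 850·34.6 + 350·34.0 + 2200·64.1) / 5450 = 40.52661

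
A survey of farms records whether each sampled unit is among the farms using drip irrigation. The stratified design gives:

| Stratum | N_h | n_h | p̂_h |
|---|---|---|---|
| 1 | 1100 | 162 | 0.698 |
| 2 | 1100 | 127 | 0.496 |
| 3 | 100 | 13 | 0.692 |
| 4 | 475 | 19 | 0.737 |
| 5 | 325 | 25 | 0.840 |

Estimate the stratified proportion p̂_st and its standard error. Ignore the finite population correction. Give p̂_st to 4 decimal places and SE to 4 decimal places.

p̂_st ≈ 0.6470, SE ≈ 0.0273

N = 3100; stratum weights W_h = N_h/N.
p̂_st = Σ W_h p̂_h = (1100·0.698 + 1100·0.496 + 100·0.692 + 475·0.737 + 325·0.840)/3100 = 0.64699
V̂(p̂_st) = Σ W_h² p̂_h(1−p̂_h)/(n_h−1):
  stratum 1: (1100/3100)²·0.698·0.302/161 = 0.000164854
  stratum 2: (1100/3100)²·0.496·0.504/126 = 0.000249806
  stratum 3: (100/3100)²·0.692·0.308/12 = 1.84821e-05
  stratum 4: (475/3100)²·0.737·0.263/18 = 0.000252822
  stratum 5: (325/3100)²·0.840·0.160/24 = 6.15505e-05
V̂(p̂_st) = 0.000747514; SE = √V̂ = 0.0273407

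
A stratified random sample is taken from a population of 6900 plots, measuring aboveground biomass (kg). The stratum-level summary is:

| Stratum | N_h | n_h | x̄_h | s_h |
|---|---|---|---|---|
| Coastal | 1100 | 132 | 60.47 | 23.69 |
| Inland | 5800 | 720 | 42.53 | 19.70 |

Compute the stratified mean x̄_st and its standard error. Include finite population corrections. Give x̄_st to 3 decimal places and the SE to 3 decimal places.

x̄_st ≈ 45.390, SE ≈ 0.655

x̄_st = Σ W_h x̄_h = (1100·60.47 + 5800·42.53)/6900 = 45.39000
V̂(x̄_st) = Σ W_h² (1 − n_h/N_h) s_h²/n_h, with W_h = N_h/N and N = 6900:
  stratum Coastal: (1100/6900)²·(1 − 132/1100)·23.69²/132 = 0.0950881
  stratum Inland: (5800/6900)²·(1 − 720/5800)·19.70²/720 = 0.333575
V̂(x̄_st) = 0.428663
SE(x̄_st) = √0.428663 = 0.654724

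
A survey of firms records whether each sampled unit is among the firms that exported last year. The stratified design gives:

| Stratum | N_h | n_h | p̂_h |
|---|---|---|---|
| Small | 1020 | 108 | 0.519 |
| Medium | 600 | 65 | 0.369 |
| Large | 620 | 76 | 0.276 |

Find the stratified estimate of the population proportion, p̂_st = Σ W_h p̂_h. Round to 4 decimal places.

N = 2240; stratum weights W_h = N_h/N.
p̂_st = Σ W_h p̂_h = (1020·0.519 + 600·0.369 + 620·0.276)/2240 = 0.41156

p̂_st ≈ 0.4116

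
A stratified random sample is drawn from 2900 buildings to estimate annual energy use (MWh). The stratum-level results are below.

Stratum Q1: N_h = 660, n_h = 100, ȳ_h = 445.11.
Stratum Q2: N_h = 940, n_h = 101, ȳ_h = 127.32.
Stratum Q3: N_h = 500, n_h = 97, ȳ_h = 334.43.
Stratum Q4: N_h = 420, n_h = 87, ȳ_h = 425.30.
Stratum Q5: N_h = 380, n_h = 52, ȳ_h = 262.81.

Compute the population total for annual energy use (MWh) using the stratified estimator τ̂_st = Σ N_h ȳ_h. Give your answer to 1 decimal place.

τ̂_st ≈ 859162.2

τ̂_st = Σ N_h ȳ_h = 660·445.11 + 940·127.32 + 500·334.43 + 420·425.30 + 380·262.81 = 859162.2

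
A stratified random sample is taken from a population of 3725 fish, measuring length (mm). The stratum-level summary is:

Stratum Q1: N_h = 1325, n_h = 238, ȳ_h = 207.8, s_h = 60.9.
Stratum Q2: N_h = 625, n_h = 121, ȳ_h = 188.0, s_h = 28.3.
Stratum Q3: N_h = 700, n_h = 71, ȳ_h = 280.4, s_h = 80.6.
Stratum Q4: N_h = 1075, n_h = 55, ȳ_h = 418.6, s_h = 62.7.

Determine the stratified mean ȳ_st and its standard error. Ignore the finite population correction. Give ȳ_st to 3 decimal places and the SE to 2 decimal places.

ȳ_st ≈ 278.956, SE ≈ 3.37

ȳ_st = Σ W_h ȳ_h = (1325·207.8 + 625·188.0 + 700·280.4 + 1075·418.6)/3725 = 278.95570
V̂(ȳ_st) = Σ W_h² s_h²/n_h, with W_h = N_h/N and N = 3725:
  stratum Q1: (1325/3725)²·60.9²/238 = 1.97168
  stratum Q2: (625/3725)²·28.3²/121 = 0.186335
  stratum Q3: (700/3725)²·80.6²/71 = 3.23114
  stratum Q4: (1075/3725)²·62.7²/55 = 5.95301
V̂(ȳ_st) = 11.3422
SE(ȳ_st) = √11.3422 = 3.36781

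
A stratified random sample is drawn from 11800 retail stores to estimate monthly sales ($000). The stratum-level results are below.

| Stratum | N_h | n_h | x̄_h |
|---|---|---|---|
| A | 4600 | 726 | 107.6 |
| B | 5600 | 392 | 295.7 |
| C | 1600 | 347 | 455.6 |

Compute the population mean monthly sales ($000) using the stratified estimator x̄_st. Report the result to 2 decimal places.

x̄_st ≈ 244.05

N = Σ N_h = 11800. Stratum weights W_h = N_h/N.
x̄_st = (4600·107.6 + 5600·295.7 + 1600·455.6) / 11800 = 244.0542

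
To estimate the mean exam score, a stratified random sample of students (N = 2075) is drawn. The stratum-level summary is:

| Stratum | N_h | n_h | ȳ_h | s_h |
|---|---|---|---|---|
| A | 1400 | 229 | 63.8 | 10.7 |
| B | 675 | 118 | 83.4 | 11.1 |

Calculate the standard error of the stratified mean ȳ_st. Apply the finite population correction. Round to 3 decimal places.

SE(ȳ_st) ≈ 0.531

V̂(ȳ_st) = Σ W_h² (1 − n_h/N_h) s_h²/n_h, with W_h = N_h/N and N = 2075:
  stratum A: (1400/2075)²·(1 − 229/1400)·10.7²/229 = 0.190362
  stratum B: (675/2075)²·(1 − 118/675)·11.1²/118 = 0.0911773
V̂(ȳ_st) = 0.28154
SE(ȳ_st) = √0.28154 = 0.530603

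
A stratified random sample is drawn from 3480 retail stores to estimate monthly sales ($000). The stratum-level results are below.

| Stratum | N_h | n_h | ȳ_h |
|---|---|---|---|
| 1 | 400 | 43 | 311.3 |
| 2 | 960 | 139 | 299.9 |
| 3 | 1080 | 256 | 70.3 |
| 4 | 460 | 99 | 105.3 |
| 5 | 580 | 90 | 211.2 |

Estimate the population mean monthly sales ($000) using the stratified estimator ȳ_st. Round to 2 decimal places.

N = Σ N_h = 3480. Stratum weights W_h = N_h/N.
ȳ_st = (400·311.3 + 960·299.9 + 1080·70.3 + 460·105.3 + 580·211.2) / 3480 = 189.4489

ȳ_st ≈ 189.45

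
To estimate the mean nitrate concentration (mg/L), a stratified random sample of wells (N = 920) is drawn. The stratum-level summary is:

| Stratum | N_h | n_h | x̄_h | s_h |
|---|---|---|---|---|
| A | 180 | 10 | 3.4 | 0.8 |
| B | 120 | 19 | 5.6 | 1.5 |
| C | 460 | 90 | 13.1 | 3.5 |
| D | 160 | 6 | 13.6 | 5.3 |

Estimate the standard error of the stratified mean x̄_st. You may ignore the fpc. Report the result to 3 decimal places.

SE(x̄_st) ≈ 0.424

V̂(x̄_st) = Σ W_h² s_h²/n_h, with W_h = N_h/N and N = 920:
  stratum A: (180/920)²·0.8²/10 = 0.00244991
  stratum B: (120/920)²·1.5²/19 = 0.00201472
  stratum C: (460/920)²·3.5²/90 = 0.0340278
  stratum D: (160/920)²·5.3²/6 = 0.141601
V̂(x̄_st) = 0.180093
SE(x̄_st) = √0.180093 = 0.424374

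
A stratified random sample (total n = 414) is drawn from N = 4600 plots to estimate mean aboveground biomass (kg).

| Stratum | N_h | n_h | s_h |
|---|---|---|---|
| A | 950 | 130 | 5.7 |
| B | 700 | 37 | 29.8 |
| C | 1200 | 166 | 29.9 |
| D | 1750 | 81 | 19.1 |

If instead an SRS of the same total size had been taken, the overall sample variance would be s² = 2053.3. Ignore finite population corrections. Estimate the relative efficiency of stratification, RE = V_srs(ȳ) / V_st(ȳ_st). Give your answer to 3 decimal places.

V̂(ȳ_st) = Σ W_h² s_h²/n_h, with W_h = N_h/N and N = 4600:
  stratum A: (950/4600)²·5.7²/130 = 0.0106595
  stratum B: (700/4600)²·29.8²/37 = 0.555791
  stratum C: (1200/4600)²·29.9²/166 = 0.366506
  stratum D: (1750/4600)²·19.1²/81 = 0.651842
V_st = 1.5848
V_srs = s²/n = 2053.3/414 = 4.95966
Relative efficiency = V_srs / V_st = 4.95966/1.5848 = 3.1295

RE ≈ 3.130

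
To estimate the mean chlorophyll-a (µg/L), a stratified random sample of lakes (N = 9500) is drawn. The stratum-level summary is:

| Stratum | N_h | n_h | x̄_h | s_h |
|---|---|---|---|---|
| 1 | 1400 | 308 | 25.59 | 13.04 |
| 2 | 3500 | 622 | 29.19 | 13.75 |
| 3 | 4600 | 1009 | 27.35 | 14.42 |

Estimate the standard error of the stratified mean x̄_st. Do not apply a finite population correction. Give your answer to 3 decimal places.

V̂(x̄_st) = Σ W_h² s_h²/n_h, with W_h = N_h/N and N = 9500:
  stratum 1: (1400/9500)²·13.04²/308 = 0.0119898
  stratum 2: (3500/9500)²·13.75²/622 = 0.0412576
  stratum 3: (4600/9500)²·14.42²/1009 = 0.0483179
V̂(x̄_st) = 0.101565
SE(x̄_st) = √0.101565 = 0.318693

SE(x̄_st) ≈ 0.319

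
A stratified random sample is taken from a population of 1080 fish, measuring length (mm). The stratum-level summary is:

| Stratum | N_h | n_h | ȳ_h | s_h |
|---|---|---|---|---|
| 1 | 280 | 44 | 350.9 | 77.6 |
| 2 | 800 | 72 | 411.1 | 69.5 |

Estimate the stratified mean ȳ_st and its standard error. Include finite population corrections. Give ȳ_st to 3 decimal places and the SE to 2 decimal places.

ȳ_st = Σ W_h ȳ_h = (280·350.9 + 800·411.1)/1080 = 395.49259
V̂(ȳ_st) = Σ W_h² (1 − n_h/N_h) s_h²/n_h, with W_h = N_h/N and N = 1080:
  stratum 1: (280/1080)²·(1 − 44/280)·77.6²/44 = 7.75342
  stratum 2: (800/1080)²·(1 − 72/800)·69.5²/72 = 33.4974
V̂(ȳ_st) = 41.2508
SE(ȳ_st) = √41.2508 = 6.42268

ȳ_st ≈ 395.493, SE ≈ 6.42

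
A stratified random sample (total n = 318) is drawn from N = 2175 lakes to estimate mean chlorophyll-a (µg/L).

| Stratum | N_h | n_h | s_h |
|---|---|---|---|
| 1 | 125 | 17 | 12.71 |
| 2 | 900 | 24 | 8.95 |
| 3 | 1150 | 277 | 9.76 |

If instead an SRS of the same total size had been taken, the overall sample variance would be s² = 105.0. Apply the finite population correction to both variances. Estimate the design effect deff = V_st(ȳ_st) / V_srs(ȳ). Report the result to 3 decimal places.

deff ≈ 2.328

V̂(ȳ_st) = Σ W_h² (1 − n_h/N_h) s_h²/n_h, with W_h = N_h/N and N = 2175:
  stratum 1: (125/2175)²·(1 − 17/125)·12.71²/17 = 0.027118
  stratum 2: (900/2175)²·(1 − 24/900)·8.95²/24 = 0.556241
  stratum 3: (1150/2175)²·(1 − 277/1150)·9.76²/277 = 0.0729816
V_st = 0.65634
V_srs = (1 − 318/2175)·105.0/318 = 0.281913
deff = V_st / V_srs = 0.65634/0.281913 = 2.3282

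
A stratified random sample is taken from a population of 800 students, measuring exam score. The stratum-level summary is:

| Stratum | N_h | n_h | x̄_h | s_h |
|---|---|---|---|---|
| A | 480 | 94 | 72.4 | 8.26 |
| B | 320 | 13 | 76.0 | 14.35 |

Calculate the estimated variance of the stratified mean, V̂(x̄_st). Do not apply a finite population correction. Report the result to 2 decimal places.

V̂(x̄_st) ≈ 2.80

V̂(x̄_st) = Σ W_h² s_h²/n_h, with W_h = N_h/N and N = 800:
  stratum A: (480/800)²·8.26²/94 = 0.261297
  stratum B: (320/800)²·14.35²/13 = 2.53443
V̂(x̄_st) = 2.79573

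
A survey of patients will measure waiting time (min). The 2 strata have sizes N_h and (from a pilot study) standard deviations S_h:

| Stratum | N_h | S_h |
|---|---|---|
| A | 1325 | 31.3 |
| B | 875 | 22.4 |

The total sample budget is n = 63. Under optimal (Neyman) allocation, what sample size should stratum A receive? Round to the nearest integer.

Neyman allocation: n_h = n · N_h S_h / Σ N_i S_i, with n = 63.
  stratum A: N_h·S_h = 1325·31.3 = 41472.50
  stratum B: N_h·S_h = 875·22.4 = 19600.00
Σ N_h S_h = 61072.50
n for stratum A = 63·41472.50/61072.50 = 42.781 → 43

43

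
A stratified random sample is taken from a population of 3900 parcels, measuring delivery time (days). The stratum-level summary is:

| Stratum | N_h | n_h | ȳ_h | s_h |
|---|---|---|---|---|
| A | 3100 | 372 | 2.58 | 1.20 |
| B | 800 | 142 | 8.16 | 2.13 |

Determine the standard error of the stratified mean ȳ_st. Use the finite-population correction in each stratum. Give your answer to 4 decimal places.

SE(ȳ_st) ≈ 0.0571

V̂(ȳ_st) = Σ W_h² (1 − n_h/N_h) s_h²/n_h, with W_h = N_h/N and N = 3900:
  stratum A: (3100/3900)²·(1 − 372/3100)·1.20²/372 = 0.00215227
  stratum B: (800/3900)²·(1 − 142/800)·2.13²/142 = 0.00110575
V̂(ȳ_st) = 0.00325802
SE(ȳ_st) = √0.00325802 = 0.0570791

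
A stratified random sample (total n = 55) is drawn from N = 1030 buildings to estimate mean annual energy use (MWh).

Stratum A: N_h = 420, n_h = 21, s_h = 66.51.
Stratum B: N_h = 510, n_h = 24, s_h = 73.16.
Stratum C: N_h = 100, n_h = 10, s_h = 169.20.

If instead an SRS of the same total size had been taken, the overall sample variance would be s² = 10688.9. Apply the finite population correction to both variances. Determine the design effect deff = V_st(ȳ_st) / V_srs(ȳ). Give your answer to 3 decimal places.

V̂(ȳ_st) = Σ W_h² (1 − n_h/N_h) s_h²/n_h, with W_h = N_h/N and N = 1030:
  stratum A: (420/1030)²·(1 − 21/420)·66.51²/21 = 33.2738
  stratum B: (510/1030)²·(1 − 24/510)·73.16²/24 = 52.1036
  stratum C: (100/1030)²·(1 − 10/100)·169.20²/10 = 24.2867
V_st = 109.664
V_srs = (1 − 55/1030)·10688.9/55 = 183.966
deff = V_st / V_srs = 109.664/183.966 = 0.5961

deff ≈ 0.596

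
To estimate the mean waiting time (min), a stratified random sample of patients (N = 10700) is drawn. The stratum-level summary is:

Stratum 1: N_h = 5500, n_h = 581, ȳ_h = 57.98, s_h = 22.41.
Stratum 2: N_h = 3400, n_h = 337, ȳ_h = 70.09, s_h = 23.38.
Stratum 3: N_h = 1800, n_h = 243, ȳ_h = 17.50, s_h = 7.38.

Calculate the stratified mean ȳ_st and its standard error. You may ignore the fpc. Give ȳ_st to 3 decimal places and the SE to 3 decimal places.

ȳ_st = Σ W_h ȳ_h = (5500·57.98 + 3400·70.09 + 1800·17.50)/10700 = 55.01832
V̂(ȳ_st) = Σ W_h² s_h²/n_h, with W_h = N_h/N and N = 10700:
  stratum 1: (5500/10700)²·22.41²/581 = 0.228384
  stratum 2: (3400/10700)²·23.38²/337 = 0.163776
  stratum 3: (1800/10700)²·7.38²/243 = 0.00634284
V̂(ȳ_st) = 0.398502
SE(ȳ_st) = √0.398502 = 0.63127

ȳ_st ≈ 55.018, SE ≈ 0.631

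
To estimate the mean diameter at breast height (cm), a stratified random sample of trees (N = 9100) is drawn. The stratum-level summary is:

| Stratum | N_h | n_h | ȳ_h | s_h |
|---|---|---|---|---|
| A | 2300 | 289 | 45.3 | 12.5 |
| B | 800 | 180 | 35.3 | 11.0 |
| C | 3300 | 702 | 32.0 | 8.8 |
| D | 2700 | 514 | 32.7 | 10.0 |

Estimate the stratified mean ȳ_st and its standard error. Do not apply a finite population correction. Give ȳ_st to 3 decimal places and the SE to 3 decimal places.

ȳ_st = Σ W_h ȳ_h = (2300·45.3 + 800·35.3 + 3300·32.0 + 2700·32.7)/9100 = 35.85934
V̂(ȳ_st) = Σ W_h² s_h²/n_h, with W_h = N_h/N and N = 9100:
  stratum A: (2300/9100)²·12.5²/289 = 0.0345378
  stratum B: (800/9100)²·11.0²/180 = 0.00519529
  stratum C: (3300/9100)²·8.8²/702 = 0.0145069
  stratum D: (2700/9100)²·10.0²/514 = 0.017127
V̂(ȳ_st) = 0.071367
SE(ȳ_st) = √0.071367 = 0.267146

ȳ_st ≈ 35.859, SE ≈ 0.267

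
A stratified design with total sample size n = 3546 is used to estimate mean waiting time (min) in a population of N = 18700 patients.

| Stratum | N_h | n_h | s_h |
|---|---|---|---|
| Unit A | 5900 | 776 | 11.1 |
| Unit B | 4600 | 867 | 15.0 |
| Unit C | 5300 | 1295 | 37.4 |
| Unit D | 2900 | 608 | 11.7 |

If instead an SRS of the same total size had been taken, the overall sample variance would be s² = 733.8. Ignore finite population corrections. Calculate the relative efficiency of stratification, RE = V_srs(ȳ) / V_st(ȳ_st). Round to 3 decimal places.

V̂(ȳ_st) = Σ W_h² s_h²/n_h, with W_h = N_h/N and N = 18700:
  stratum Unit A: (5900/18700)²·11.1²/776 = 0.0158054
  stratum Unit B: (4600/18700)²·15.0²/867 = 0.0157035
  stratum Unit C: (5300/18700)²·37.4²/1295 = 0.0867645
  stratum Unit D: (2900/18700)²·11.7²/608 = 0.00541478
V_st = 0.123688
V_srs = s²/n = 733.8/3546 = 0.206937
Relative efficiency = V_srs / V_st = 0.206937/0.123688 = 1.6731

RE ≈ 1.673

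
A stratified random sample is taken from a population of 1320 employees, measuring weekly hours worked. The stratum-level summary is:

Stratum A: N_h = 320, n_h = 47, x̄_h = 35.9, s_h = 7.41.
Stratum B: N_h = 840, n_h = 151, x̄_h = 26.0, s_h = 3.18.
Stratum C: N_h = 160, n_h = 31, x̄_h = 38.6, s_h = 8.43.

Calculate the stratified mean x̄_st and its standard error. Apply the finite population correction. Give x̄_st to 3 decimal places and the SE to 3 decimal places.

x̄_st ≈ 29.927, SE ≈ 0.329

x̄_st = Σ W_h x̄_h = (320·35.9 + 840·26.0 + 160·38.6)/1320 = 29.92727
V̂(x̄_st) = Σ W_h² (1 − n_h/N_h) s_h²/n_h, with W_h = N_h/N and N = 1320:
  stratum A: (320/1320)²·(1 − 47/320)·7.41²/47 = 0.0585738
  stratum B: (840/1320)²·(1 − 151/840)·3.18²/151 = 0.0222448
  stratum C: (160/1320)²·(1 − 31/160)·8.43²/31 = 0.0271553
V̂(x̄_st) = 0.107974
SE(x̄_st) = √0.107974 = 0.328594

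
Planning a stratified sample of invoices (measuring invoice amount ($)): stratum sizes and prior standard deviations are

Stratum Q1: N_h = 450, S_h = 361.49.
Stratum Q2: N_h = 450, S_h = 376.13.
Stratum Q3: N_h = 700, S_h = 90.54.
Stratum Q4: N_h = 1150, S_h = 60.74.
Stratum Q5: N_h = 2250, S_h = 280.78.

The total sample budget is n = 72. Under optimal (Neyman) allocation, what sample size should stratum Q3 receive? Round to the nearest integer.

Neyman allocation: n_h = n · N_h S_h / Σ N_i S_i, with n = 72.
  stratum Q1: N_h·S_h = 450·361.49 = 162670.50
  stratum Q2: N_h·S_h = 450·376.13 = 169258.50
  stratum Q3: N_h·S_h = 700·90.54 = 63378.00
  stratum Q4: N_h·S_h = 1150·60.74 = 69851.00
  stratum Q5: N_h·S_h = 2250·280.78 = 631755.00
Σ N_h S_h = 1096913.00
n for stratum Q3 = 72·63378.00/1096913.00 = 4.160 → 4

4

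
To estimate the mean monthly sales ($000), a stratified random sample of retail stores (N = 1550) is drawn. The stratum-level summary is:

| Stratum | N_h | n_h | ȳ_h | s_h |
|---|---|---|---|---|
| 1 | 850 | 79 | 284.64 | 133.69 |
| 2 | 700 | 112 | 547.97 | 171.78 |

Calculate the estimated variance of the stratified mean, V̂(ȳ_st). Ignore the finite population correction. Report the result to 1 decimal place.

V̂(ȳ_st) = Σ W_h² s_h²/n_h, with W_h = N_h/N and N = 1550:
  stratum 1: (850/1550)²·133.69²/79 = 68.037
  stratum 2: (700/1550)²·171.78²/112 = 53.7353
V̂(ȳ_st) = 121.772

V̂(ȳ_st) ≈ 121.8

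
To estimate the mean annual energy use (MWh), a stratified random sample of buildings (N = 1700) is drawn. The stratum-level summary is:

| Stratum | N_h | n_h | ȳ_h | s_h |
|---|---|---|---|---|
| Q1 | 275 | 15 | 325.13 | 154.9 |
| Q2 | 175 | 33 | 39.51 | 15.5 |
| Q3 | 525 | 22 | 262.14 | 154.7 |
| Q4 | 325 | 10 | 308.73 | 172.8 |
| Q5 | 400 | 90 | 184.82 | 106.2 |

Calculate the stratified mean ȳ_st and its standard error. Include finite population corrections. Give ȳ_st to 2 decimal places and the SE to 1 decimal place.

ȳ_st = Σ W_h ȳ_h = (275·325.13 + 175·39.51 + 525·262.14 + 325·308.73 + 400·184.82)/1700 = 240.12574
V̂(ȳ_st) = Σ W_h² (1 − n_h/N_h) s_h²/n_h, with W_h = N_h/N and N = 1700:
  stratum Q1: (275/1700)²·(1 − 15/275)·154.9²/15 = 39.5749
  stratum Q2: (175/1700)²·(1 − 33/175)·15.5²/33 = 0.0626005
  stratum Q3: (525/1700)²·(1 − 22/525)·154.7²/22 = 99.4002
  stratum Q4: (325/1700)²·(1 − 10/325)·172.8²/10 = 105.775
  stratum Q5: (400/1700)²·(1 − 90/400)·106.2²/90 = 5.37688
V̂(ȳ_st) = 250.19
SE(ȳ_st) = √250.19 = 15.8174

ȳ_st ≈ 240.13, SE ≈ 15.8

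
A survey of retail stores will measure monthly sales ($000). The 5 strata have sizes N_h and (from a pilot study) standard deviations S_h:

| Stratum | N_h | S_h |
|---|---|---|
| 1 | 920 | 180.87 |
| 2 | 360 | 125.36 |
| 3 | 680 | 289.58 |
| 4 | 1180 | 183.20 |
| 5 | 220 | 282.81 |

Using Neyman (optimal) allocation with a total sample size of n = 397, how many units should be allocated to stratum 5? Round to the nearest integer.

36

Neyman allocation: n_h = n · N_h S_h / Σ N_i S_i, with n = 397.
  stratum 1: N_h·S_h = 920·180.87 = 166400.40
  stratum 2: N_h·S_h = 360·125.36 = 45129.60
  stratum 3: N_h·S_h = 680·289.58 = 196914.40
  stratum 4: N_h·S_h = 1180·183.20 = 216176.00
  stratum 5: N_h·S_h = 220·282.81 = 62218.20
Σ N_h S_h = 686838.60
n for stratum 5 = 397·62218.20/686838.60 = 35.963 → 36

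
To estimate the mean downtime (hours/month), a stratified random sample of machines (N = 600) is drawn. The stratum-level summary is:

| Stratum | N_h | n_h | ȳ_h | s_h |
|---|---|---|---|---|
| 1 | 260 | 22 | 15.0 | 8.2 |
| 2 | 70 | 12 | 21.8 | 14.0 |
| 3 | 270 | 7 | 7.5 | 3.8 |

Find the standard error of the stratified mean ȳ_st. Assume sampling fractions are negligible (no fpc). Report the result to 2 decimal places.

V̂(ȳ_st) = Σ W_h² s_h²/n_h, with W_h = N_h/N and N = 600:
  stratum 1: (260/600)²·8.2²/22 = 0.573917
  stratum 2: (70/600)²·14.0²/12 = 0.222315
  stratum 3: (270/600)²·3.8²/7 = 0.417729
V̂(ȳ_st) = 1.21396
SE(ȳ_st) = √1.21396 = 1.1018

SE(ȳ_st) ≈ 1.10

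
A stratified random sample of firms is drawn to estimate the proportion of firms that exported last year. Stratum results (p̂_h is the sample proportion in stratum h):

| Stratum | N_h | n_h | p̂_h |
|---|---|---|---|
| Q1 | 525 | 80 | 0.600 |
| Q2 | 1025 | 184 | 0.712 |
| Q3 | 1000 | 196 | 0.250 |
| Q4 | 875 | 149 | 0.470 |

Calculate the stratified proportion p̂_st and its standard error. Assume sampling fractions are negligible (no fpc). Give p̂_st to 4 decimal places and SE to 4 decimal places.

N = 3425; stratum weights W_h = N_h/N.
p̂_st = Σ W_h p̂_h = (525·0.600 + 1025·0.712 + 1000·0.250 + 875·0.470)/3425 = 0.49812
V̂(p̂_st) = Σ W_h² p̂_h(1−p̂_h)/(n_h−1):
  stratum Q1: (525/3425)²·0.600·0.400/79 = 7.13808e-05
  stratum Q2: (1025/3425)²·0.712·0.288/183 = 0.000100357
  stratum Q3: (1000/3425)²·0.250·0.750/195 = 8.19682e-05
  stratum Q4: (875/3425)²·0.470·0.530/148 = 0.000109852
V̂(p̂_st) = 0.000363558; SE = √V̂ = 0.0190672

p̂_st ≈ 0.4981, SE ≈ 0.0191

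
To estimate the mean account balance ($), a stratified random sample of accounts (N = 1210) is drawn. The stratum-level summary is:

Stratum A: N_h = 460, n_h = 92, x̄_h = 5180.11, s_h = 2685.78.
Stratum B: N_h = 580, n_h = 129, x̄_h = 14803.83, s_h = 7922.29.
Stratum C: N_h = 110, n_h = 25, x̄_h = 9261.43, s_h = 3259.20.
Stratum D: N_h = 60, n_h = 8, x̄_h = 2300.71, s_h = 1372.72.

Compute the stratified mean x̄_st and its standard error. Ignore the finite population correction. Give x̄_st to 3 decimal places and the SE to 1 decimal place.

x̄_st = Σ W_h x̄_h = (460·5180.11 + 580·14803.83 + 110·9261.43 + 60·2300.71)/1210 = 10021.38174
V̂(x̄_st) = Σ W_h² s_h²/n_h, with W_h = N_h/N and N = 1210:
  stratum A: (460/1210)²·2685.78²/92 = 11331.8
  stratum B: (580/1210)²·7922.29²/129 = 111788
  stratum C: (110/1210)²·3259.20²/25 = 3511.53
  stratum D: (60/1210)²·1372.72²/8 = 579.17
V̂(x̄_st) = 127211
SE(x̄_st) = √127211 = 356.666

x̄_st ≈ 10021.382, SE ≈ 356.7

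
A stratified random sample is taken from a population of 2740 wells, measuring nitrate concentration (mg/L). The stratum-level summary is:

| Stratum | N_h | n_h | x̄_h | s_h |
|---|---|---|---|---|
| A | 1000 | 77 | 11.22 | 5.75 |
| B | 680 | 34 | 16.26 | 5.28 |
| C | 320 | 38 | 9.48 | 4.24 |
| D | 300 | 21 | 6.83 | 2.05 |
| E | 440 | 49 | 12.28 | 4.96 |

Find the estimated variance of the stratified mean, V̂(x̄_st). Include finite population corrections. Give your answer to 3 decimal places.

V̂(x̄_st) = Σ W_h² (1 − n_h/N_h) s_h²/n_h, with W_h = N_h/N and N = 2740:
  stratum A: (1000/2740)²·(1 − 77/1000)·5.75²/77 = 0.0527893
  stratum B: (680/2740)²·(1 − 34/680)·5.28²/34 = 0.0479766
  stratum C: (320/2740)²·(1 − 38/320)·4.24²/38 = 0.00568651
  stratum D: (300/2740)²·(1 − 21/300)·2.05²/21 = 0.00223107
  stratum E: (440/2740)²·(1 − 49/440)·4.96²/49 = 0.0115052
V̂(x̄_st) = 0.120189

V̂(x̄_st) ≈ 0.120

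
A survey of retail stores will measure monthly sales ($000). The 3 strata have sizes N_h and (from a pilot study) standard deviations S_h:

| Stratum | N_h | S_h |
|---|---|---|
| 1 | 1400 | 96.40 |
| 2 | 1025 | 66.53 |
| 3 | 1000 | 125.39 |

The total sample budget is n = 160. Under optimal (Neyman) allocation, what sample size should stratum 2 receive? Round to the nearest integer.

Neyman allocation: n_h = n · N_h S_h / Σ N_i S_i, with n = 160.
  stratum 1: N_h·S_h = 1400·96.40 = 134960.00
  stratum 2: N_h·S_h = 1025·66.53 = 68193.25
  stratum 3: N_h·S_h = 1000·125.39 = 125390.00
Σ N_h S_h = 328543.25
n for stratum 2 = 160·68193.25/328543.25 = 33.210 → 33

33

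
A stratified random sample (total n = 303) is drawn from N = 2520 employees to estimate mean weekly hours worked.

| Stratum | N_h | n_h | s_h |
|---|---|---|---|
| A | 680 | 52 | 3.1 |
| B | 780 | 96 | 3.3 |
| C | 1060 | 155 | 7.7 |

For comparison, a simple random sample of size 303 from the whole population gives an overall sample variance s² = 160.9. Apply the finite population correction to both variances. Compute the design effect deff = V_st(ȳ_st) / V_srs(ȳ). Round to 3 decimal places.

deff ≈ 0.171

V̂(ȳ_st) = Σ W_h² (1 − n_h/N_h) s_h²/n_h, with W_h = N_h/N and N = 2520:
  stratum A: (680/2520)²·(1 − 52/680)·3.1²/52 = 0.0124276
  stratum B: (780/2520)²·(1 − 96/780)·3.3²/96 = 0.00953029
  stratum C: (1060/2520)²·(1 − 155/1060)·7.7²/155 = 0.0577834
V_st = 0.0797413
V_srs = (1 − 303/2520)·160.9/303 = 0.467174
deff = V_st / V_srs = 0.0797413/0.467174 = 0.1707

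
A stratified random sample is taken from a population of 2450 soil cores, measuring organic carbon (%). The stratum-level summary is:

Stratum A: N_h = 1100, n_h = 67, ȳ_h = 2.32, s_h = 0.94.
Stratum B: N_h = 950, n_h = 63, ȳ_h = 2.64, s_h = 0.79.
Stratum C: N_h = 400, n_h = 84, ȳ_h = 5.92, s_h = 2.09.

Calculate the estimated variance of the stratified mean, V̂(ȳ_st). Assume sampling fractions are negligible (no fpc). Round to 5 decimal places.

V̂(ȳ_st) ≈ 0.00553

V̂(ȳ_st) = Σ W_h² s_h²/n_h, with W_h = N_h/N and N = 2450:
  stratum A: (1100/2450)²·0.94²/67 = 0.00265848
  stratum B: (950/2450)²·0.79²/63 = 0.00148946
  stratum C: (400/2450)²·2.09²/84 = 0.00138612
V̂(ȳ_st) = 0.00553406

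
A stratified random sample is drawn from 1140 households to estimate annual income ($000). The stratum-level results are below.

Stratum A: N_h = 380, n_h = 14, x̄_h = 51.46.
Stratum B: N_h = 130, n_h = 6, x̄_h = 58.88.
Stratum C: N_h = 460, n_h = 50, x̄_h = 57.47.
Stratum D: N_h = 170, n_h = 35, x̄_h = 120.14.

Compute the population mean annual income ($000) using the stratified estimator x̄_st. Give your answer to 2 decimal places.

N = Σ N_h = 1140. Stratum weights W_h = N_h/N.
x̄_st = (380·51.46 + 130·58.88 + 460·57.47 + 170·120.14) / 1140 = 64.9730

x̄_st ≈ 64.97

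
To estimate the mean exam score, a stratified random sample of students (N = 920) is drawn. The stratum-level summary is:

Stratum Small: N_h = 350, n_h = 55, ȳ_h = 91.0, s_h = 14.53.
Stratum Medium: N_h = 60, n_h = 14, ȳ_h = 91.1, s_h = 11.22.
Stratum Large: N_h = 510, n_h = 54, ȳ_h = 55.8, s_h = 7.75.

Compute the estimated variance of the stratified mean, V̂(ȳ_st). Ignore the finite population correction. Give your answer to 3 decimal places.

V̂(ȳ_st) = Σ W_h² s_h²/n_h, with W_h = N_h/N and N = 920:
  stratum Small: (350/920)²·14.53²/55 = 0.555557
  stratum Medium: (60/920)²·11.22²/14 = 0.0382459
  stratum Large: (510/920)²·7.75²/54 = 0.341802
V̂(ȳ_st) = 0.935605

V̂(ȳ_st) ≈ 0.936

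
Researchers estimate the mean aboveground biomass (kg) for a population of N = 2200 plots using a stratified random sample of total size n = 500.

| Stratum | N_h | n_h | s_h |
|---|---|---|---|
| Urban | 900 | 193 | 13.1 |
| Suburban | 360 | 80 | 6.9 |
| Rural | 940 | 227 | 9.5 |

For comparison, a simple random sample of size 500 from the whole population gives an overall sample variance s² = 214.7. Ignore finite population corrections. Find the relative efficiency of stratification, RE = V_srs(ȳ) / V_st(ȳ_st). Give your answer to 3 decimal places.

V̂(ȳ_st) = Σ W_h² s_h²/n_h, with W_h = N_h/N and N = 2200:
  stratum Urban: (900/2200)²·13.1²/193 = 0.148808
  stratum Suburban: (360/2200)²·6.9²/80 = 0.0159356
  stratum Rural: (940/2200)²·9.5²/227 = 0.0725825
V_st = 0.237326
V_srs = s²/n = 214.7/500 = 0.4294
Relative efficiency = V_srs / V_st = 0.4294/0.237326 = 1.8093

RE ≈ 1.809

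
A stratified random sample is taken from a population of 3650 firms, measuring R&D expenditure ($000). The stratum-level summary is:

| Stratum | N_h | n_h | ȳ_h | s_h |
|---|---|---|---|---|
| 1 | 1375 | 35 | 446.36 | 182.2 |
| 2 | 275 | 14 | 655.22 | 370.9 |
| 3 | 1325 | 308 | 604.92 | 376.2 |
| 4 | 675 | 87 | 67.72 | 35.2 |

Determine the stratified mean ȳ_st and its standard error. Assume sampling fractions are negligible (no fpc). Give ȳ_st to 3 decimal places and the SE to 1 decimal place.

ȳ_st ≈ 449.633, SE ≈ 15.9

ȳ_st = Σ W_h ȳ_h = (1375·446.36 + 275·655.22 + 1325·604.92 + 675·67.72)/3650 = 449.63301
V̂(ȳ_st) = Σ W_h² s_h²/n_h, with W_h = N_h/N and N = 3650:
  stratum 1: (1375/3650)²·182.2²/35 = 134.601
  stratum 2: (275/3650)²·370.9²/14 = 55.7783
  stratum 3: (1325/3650)²·376.2²/308 = 60.5526
  stratum 4: (675/3650)²·35.2²/87 = 0.487066
V̂(ȳ_st) = 251.419
SE(ȳ_st) = √251.419 = 15.8562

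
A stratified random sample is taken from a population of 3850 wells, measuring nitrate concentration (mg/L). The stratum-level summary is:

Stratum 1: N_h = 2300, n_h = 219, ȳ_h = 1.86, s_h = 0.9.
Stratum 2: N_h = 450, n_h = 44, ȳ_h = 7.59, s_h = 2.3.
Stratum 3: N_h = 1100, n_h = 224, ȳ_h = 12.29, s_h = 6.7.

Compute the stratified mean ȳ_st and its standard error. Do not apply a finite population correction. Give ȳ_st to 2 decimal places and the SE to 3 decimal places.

ȳ_st = Σ W_h ȳ_h = (2300·1.86 + 450·7.59 + 1100·12.29)/3850 = 5.50974
V̂(ȳ_st) = Σ W_h² s_h²/n_h, with W_h = N_h/N and N = 3850:
  stratum 1: (2300/3850)²·0.9²/219 = 0.00132
  stratum 2: (450/3850)²·2.3²/44 = 0.0016425
  stratum 3: (1100/3850)²·6.7²/224 = 0.0163593
V̂(ȳ_st) = 0.0193218
SE(ȳ_st) = √0.0193218 = 0.139003

ȳ_st ≈ 5.51, SE ≈ 0.139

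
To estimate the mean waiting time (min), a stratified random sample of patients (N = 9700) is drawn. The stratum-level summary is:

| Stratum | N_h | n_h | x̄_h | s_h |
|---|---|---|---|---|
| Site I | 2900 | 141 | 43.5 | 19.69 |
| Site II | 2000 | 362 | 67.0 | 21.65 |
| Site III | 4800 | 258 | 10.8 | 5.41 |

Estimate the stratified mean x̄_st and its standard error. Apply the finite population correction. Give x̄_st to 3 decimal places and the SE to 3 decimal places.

x̄_st = Σ W_h x̄_h = (2900·43.5 + 2000·67.0 + 4800·10.8)/9700 = 32.16392
V̂(x̄_st) = Σ W_h² (1 − n_h/N_h) s_h²/n_h, with W_h = N_h/N and N = 9700:
  stratum Site I: (2900/9700)²·(1 − 141/2900)·19.69²/141 = 0.233818
  stratum Site II: (2000/9700)²·(1 − 362/2000)·21.65²/362 = 0.0450825
  stratum Site III: (4800/9700)²·(1 − 258/4800)·5.41²/258 = 0.0262857
V̂(x̄_st) = 0.305187
SE(x̄_st) = √0.305187 = 0.552437

x̄_st ≈ 32.164, SE ≈ 0.552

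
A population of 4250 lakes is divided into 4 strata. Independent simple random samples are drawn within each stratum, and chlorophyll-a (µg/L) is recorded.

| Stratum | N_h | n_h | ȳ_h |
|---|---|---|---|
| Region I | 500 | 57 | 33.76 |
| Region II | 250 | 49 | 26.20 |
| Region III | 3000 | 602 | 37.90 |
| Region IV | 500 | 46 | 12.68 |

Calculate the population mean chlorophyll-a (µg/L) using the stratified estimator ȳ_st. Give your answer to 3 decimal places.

N = Σ N_h = 4250. Stratum weights W_h = N_h/N.
ȳ_st = (500·33.76 + 250·26.20 + 3000·37.90 + 500·12.68) / 4250 = 33.75765

ȳ_st ≈ 33.758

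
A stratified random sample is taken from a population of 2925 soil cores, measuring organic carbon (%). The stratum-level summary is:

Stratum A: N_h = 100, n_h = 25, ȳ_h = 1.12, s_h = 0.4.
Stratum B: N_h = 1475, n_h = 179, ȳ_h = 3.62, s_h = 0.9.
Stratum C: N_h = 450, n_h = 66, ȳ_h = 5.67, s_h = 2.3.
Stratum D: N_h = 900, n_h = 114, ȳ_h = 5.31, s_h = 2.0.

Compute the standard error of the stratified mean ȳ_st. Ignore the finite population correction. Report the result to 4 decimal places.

V̂(ȳ_st) = Σ W_h² s_h²/n_h, with W_h = N_h/N and N = 2925:
  stratum A: (100/2925)²·0.4²/25 = 7.48046e-06
  stratum B: (1475/2925)²·0.9²/179 = 0.00115071
  stratum C: (450/2925)²·2.3²/66 = 0.00189708
  stratum D: (900/2925)²·2.0²/114 = 0.00332191
V̂(ȳ_st) = 0.00637718
SE(ȳ_st) = √0.00637718 = 0.0798572

SE(ȳ_st) ≈ 0.0799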